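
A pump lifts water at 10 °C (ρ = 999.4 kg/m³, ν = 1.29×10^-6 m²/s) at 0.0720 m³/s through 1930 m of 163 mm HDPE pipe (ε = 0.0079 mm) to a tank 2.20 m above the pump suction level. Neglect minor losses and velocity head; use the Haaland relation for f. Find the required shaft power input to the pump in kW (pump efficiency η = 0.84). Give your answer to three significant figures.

P_shaft ≈ 86.0 kW

V = 4Q/(πD²) = 3.450 m/s; Re = 4.36×10^5; ε/D = 4.85×10^-5; f = 0.01393
h_f = f(L/D)V²/2g = 100.1 m
Total head H = z + h_f = 2.20 + 100.1 = 102.3 m
P_hyd = ρgQH = 999.4·9.81·0.0720·102.3 = 72.20 kW
P_shaft = P_hyd/η = 72.20/0.84 = 85.95 kW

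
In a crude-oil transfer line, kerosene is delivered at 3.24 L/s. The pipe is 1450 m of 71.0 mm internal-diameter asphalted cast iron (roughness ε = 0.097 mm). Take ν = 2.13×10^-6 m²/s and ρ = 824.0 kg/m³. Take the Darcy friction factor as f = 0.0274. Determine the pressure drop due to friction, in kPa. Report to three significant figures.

Δp ≈ 154 kPa

V = 4Q/(πD²) = 4·0.00324/(π·0.0710²) = 0.8183 m/s
h_f = f(L/D)V²/(2g) = 0.02740·(1450/0.0710)·0.8183²/(2·9.81) = 19.10 m
Δp = ρg·h_f = 824.0·9.81·19.10 = 154.4 kPa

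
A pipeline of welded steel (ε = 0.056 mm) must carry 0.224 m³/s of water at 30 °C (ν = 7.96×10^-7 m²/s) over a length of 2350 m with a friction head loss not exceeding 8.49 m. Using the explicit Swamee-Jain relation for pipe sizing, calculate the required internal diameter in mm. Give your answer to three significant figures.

D ≈ 443 mm

Swamee-Jain (Type III): D = 0.66·[ε^1.25·(LQ²/(gh_f))^4.75 + ν·Q^9.4·(L/(gh_f))^5.2]^0.04
LQ²/(gh_f) = 1.416; L/(gh_f) = 28.22
Term 1 = ε^1.25·(…)^4.75 = 2.53×10^-5; Term 2 = ν·Q^9.4·(…)^5.2 = 2.17×10^-5
D = 0.66·(2.53×10^-5 + 2.17×10^-5)^0.04 = 0.4430 m = 443 mm
Check: V = 1.45 m/s, Re = 8.09×10^5, f = 0.01411, h_f = 8.06 m ≈ 8.49 m ✓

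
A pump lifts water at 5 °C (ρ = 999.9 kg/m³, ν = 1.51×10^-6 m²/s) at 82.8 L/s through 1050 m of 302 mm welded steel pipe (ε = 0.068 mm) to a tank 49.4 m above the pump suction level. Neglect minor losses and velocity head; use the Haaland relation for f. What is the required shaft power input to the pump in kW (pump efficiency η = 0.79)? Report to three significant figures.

P_shaft ≈ 54.9 kW

V = 4Q/(πD²) = 1.156 m/s; Re = 2.31×10^5; ε/D = 2.25×10^-4; f = 0.01674
h_f = f(L/D)V²/2g = 3.963 m
Total head H = z + h_f = 49.4 + 3.963 = 53.36 m
P_hyd = ρgQH = 999.9·9.81·0.0828·53.36 = 43.34 kW
P_shaft = P_hyd/η = 43.34/0.79 = 54.86 kW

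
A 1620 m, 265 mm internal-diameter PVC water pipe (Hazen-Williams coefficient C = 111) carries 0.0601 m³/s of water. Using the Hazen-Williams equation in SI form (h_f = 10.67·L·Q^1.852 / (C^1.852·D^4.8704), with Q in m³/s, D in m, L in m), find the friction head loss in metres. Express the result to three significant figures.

h_f = 10.67·1620·0.0601^1.852 / (111^1.852·0.265^4.8704) = 9.937 m

h_f ≈ 9.94 m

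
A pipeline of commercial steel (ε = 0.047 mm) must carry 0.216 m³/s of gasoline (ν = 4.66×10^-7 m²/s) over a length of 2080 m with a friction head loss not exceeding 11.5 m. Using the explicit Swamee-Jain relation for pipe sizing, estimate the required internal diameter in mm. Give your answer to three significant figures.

D ≈ 396 mm

Swamee-Jain (Type III): D = 0.66·[ε^1.25·(LQ²/(gh_f))^4.75 + ν·Q^9.4·(L/(gh_f))^5.2]^0.04
LQ²/(gh_f) = 0.8602; L/(gh_f) = 18.44
Term 1 = ε^1.25·(…)^4.75 = 1.90×10^-6; Term 2 = ν·Q^9.4·(…)^5.2 = 9.86×10^-7
D = 0.66·(1.90×10^-6 + 9.86×10^-7)^0.04 = 0.3963 m = 396 mm
Check: V = 1.75 m/s, Re = 1.49×10^6, f = 0.01340, h_f = 11.0 m ≈ 11.5 m ✓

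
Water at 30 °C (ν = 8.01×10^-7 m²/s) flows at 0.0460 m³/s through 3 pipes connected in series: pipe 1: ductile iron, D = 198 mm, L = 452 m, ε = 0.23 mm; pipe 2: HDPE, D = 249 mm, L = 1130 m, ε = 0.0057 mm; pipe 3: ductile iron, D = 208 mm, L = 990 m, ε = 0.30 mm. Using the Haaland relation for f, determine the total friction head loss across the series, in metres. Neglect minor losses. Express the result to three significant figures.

Pipe 1: V = 1.494 m/s, Re = 3.69×10^5, ε/D = 0.00116, f = 0.02104, h_1 = f(L/D)V²/2g = 5.464 m
Pipe 2: V = 0.9446 m/s, Re = 2.94×10^5, ε/D = 2.29×10^-5, f = 0.01459, h_2 = f(L/D)V²/2g = 3.011 m
Pipe 3: V = 1.354 m/s, Re = 3.52×10^5, ε/D = 0.00144, f = 0.02212, h_3 = f(L/D)V²/2g = 9.835 m
Series → Q common, losses add: H = Σh = 18.31 m

H ≈ 18.3 m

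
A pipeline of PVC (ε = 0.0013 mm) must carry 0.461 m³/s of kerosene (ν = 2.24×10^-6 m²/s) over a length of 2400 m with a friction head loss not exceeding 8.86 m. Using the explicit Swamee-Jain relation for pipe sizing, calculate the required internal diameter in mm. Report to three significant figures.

D ≈ 585 mm

Swamee-Jain (Type III): D = 0.66·[ε^1.25·(LQ²/(gh_f))^4.75 + ν·Q^9.4·(L/(gh_f))^5.2]^0.04
LQ²/(gh_f) = 5.868; L/(gh_f) = 27.61
Term 1 = ε^1.25·(…)^4.75 = 1.96×10^-4; Term 2 = ν·Q^9.4·(…)^5.2 = 0.0482
D = 0.66·(1.96×10^-4 + 0.0482)^0.04 = 0.5847 m = 585 mm
Check: V = 1.72 m/s, Re = 4.48×10^5, f = 0.01338, h_f = 8.25 m ≈ 8.86 m ✓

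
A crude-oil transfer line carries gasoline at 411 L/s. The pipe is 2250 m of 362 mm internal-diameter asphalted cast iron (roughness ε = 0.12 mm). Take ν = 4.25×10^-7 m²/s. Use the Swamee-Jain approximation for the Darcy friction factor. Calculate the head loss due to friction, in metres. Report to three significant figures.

V = 4Q/(πD²) = 4·0.411/(π·0.362²) = 3.993 m/s
Re = VD/ν = 3.993·0.362/4.25×10^-7 = 3.40×10^6 → turbulent
ε/D = 0.12/362 = 3.31×10^-4
Swamee-Jain: f = 0.01553
h_f = f(L/D)V²/(2g) = 0.01553·(2250/0.362)·3.993²/(2·9.81) = 78.45 m

h_f ≈ 78.4 m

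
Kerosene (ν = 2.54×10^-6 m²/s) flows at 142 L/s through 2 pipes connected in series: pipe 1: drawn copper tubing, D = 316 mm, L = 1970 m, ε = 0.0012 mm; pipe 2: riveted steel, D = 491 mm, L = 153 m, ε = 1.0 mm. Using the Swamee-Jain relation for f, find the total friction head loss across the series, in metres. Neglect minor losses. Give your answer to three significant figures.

H ≈ 16.1 m

Pipe 1: V = 1.811 m/s, Re = 2.25×10^5, ε/D = 3.80×10^-6, f = 0.01522, h_1 = f(L/D)V²/2g = 15.85 m
Pipe 2: V = 0.7500 m/s, Re = 1.45×10^5, ε/D = 0.00204, f = 0.02492, h_2 = f(L/D)V²/2g = 0.2226 m
Series → Q common, losses add: H = Σh = 16.07 m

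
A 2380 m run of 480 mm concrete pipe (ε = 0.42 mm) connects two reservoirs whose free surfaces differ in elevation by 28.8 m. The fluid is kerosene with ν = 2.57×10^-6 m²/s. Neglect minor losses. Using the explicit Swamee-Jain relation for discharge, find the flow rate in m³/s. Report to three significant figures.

Swamee-Jain (Type II): Q = -0.965·√(gD⁵h_f/L)·ln[ε/(3.7D) + √(3.17ν²L/(gD³h_f))]
√(gD⁵h_f/L) = √(9.81·0.480⁵·28.8/2380) = 0.05500
ε/(3.7D) = 2.36×10^-4; √(3.17ν²L/(gD³h_f)) = 3.99×10^-5
Q = -0.965·0.05500·ln(2.764×10^-4) = 0.4349 m³/s
Check: V = 2.40 m/s, Re = 4.49×10^5, f = 0.01987, h_f = 29.0 m ≈ 28.8 m ✓

Q ≈ 0.435 m³/s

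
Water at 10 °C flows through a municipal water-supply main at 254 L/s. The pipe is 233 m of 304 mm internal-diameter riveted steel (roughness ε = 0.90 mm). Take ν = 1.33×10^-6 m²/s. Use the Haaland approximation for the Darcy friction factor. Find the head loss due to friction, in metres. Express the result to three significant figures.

h_f ≈ 12.6 m

V = 4Q/(πD²) = 4·0.254/(π·0.304²) = 3.499 m/s
Re = VD/ν = 3.499·0.304/1.33×10^-6 = 8.00×10^5 → turbulent
ε/D = 0.90/304 = 0.00296
Haaland: f = 0.02627
h_f = f(L/D)V²/(2g) = 0.02627·(233/0.304)·3.499²/(2·9.81) = 12.57 m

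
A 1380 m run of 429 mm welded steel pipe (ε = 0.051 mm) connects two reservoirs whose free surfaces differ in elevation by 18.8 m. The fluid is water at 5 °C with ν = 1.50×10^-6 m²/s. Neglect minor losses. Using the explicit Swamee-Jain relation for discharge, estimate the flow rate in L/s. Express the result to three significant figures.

Swamee-Jain (Type II): Q = -0.965·√(gD⁵h_f/L)·ln[ε/(3.7D) + √(3.17ν²L/(gD³h_f))]
√(gD⁵h_f/L) = √(9.81·0.429⁵·18.8/1380) = 0.04407
ε/(3.7D) = 3.21×10^-5; √(3.17ν²L/(gD³h_f)) = 2.60×10^-5
Q = -0.965·0.04407·ln(5.813×10^-5) = 0.4147 m³/s
Check: V = 2.87 m/s, Re = 8.21×10^5, f = 0.01400, h_f = 18.9 m ≈ 18.8 m ✓

Q ≈ 415 L/s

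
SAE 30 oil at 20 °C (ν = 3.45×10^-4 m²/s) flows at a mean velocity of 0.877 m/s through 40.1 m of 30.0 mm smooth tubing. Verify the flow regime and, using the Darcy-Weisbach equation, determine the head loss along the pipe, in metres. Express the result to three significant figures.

h_f ≈ 44.0 m

Re = VD/ν = 0.877·0.03000/3.45×10^-4 = 76.3 → laminar (Re < 2300)
f = 64/Re = 0.8392
h_f = f(L/D)V²/(2g) = 0.8392·(40.1/0.03000)·0.877²/(2·9.81) = 43.97 m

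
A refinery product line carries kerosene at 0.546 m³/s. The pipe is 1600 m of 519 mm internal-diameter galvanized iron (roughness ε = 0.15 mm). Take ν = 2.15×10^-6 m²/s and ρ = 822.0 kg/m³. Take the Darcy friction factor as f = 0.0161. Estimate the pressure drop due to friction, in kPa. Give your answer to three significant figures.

Δp ≈ 136 kPa

V = 4Q/(πD²) = 4·0.546/(π·0.519²) = 2.581 m/s
h_f = f(L/D)V²/(2g) = 0.01610·(1600/0.519)·2.581²/(2·9.81) = 16.85 m
Δp = ρg·h_f = 822.0·9.81·16.85 = 135.9 kPa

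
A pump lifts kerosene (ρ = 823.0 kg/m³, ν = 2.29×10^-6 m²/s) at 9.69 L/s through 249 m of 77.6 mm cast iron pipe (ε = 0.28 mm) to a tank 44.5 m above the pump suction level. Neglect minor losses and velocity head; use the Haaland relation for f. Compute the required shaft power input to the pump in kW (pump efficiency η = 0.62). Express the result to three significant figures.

V = 4Q/(πD²) = 2.049 m/s; Re = 6.94×10^4; ε/D = 0.00361; f = 0.02911
h_f = f(L/D)V²/2g = 19.98 m
Total head H = z + h_f = 44.5 + 19.98 = 64.48 m
P_hyd = ρgQH = 823.0·9.81·0.00969·64.48 = 5.045 kW
P_shaft = P_hyd/η = 5.045/0.62 = 8.137 kW

P_shaft ≈ 8.14 kW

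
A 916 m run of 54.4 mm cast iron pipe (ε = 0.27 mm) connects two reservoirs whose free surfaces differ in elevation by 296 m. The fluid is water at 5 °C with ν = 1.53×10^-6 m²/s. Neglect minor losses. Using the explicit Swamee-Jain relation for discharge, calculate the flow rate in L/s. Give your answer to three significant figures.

Swamee-Jain (Type II): Q = -0.965·√(gD⁵h_f/L)·ln[ε/(3.7D) + √(3.17ν²L/(gD³h_f))]
√(gD⁵h_f/L) = √(9.81·0.0544⁵·296/916) = 0.001229
ε/(3.7D) = 0.00134; √(3.17ν²L/(gD³h_f)) = 1.21×10^-4
Q = -0.965·0.001229·ln(0.001462) = 0.007742 m³/s
Check: V = 3.33 m/s, Re = 1.18×10^5, f = 0.03133, h_f = 298 m ≈ 296 m ✓

Q ≈ 7.74 L/s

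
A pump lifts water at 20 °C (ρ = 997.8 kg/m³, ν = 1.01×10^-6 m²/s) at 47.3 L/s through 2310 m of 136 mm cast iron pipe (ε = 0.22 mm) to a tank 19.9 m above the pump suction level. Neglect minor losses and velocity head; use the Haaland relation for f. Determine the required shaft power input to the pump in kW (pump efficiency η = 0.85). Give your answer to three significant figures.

V = 4Q/(πD²) = 3.256 m/s; Re = 4.38×10^5; ε/D = 0.00162; f = 0.02262
h_f = f(L/D)V²/2g = 207.6 m
Total head H = z + h_f = 19.9 + 207.6 = 227.5 m
P_hyd = ρgQH = 997.8·9.81·0.0473·227.5 = 105.3 kW
P_shaft = P_hyd/η = 105.3/0.85 = 123.9 kW

P_shaft ≈ 124 kW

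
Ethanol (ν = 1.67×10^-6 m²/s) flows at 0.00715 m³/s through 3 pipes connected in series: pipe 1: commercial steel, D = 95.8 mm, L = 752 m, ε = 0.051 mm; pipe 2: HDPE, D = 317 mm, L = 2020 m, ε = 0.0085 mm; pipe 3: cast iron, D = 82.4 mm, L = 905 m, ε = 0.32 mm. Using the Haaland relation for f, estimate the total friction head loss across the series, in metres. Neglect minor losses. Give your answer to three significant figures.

H ≈ 38.6 m

Pipe 1: V = 0.9919 m/s, Re = 5.69×10^4, ε/D = 5.32×10^-4, f = 0.02188, h_1 = f(L/D)V²/2g = 8.615 m
Pipe 2: V = 0.09059 m/s, Re = 1.72×10^4, ε/D = 2.68×10^-5, f = 0.02679, h_2 = f(L/D)V²/2g = 0.07140 m
Pipe 3: V = 1.341 m/s, Re = 6.62×10^4, ε/D = 0.00388, f = 0.02970, h_3 = f(L/D)V²/2g = 29.89 m
Series → Q common, losses add: H = Σh = 38.58 m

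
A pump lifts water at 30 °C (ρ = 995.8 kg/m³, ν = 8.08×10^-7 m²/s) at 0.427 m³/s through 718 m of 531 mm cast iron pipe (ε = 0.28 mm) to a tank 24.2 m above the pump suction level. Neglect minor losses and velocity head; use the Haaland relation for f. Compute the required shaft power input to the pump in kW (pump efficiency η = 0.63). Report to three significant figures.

P_shaft ≈ 190 kW

V = 4Q/(πD²) = 1.928 m/s; Re = 1.27×10^6; ε/D = 5.27×10^-4; f = 0.01727
h_f = f(L/D)V²/2g = 4.425 m
Total head H = z + h_f = 24.2 + 4.425 = 28.63 m
P_hyd = ρgQH = 995.8·9.81·0.427·28.63 = 119.4 kW
P_shaft = P_hyd/η = 119.4/0.63 = 189.5 kW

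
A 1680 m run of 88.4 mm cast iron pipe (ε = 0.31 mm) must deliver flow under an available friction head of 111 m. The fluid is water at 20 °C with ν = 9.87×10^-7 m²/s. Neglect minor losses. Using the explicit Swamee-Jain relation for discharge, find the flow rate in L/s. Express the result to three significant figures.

Q ≈ 12.4 L/s

Swamee-Jain (Type II): Q = -0.965·√(gD⁵h_f/L)·ln[ε/(3.7D) + √(3.17ν²L/(gD³h_f))]
√(gD⁵h_f/L) = √(9.81·0.0884⁵·111/1680) = 0.001871
ε/(3.7D) = 9.48×10^-4; √(3.17ν²L/(gD³h_f)) = 8.30×10^-5
Q = -0.965·0.001871·ln(0.001031) = 0.01241 m³/s
Check: V = 2.02 m/s, Re = 1.81×10^5, f = 0.02821, h_f = 112 m ≈ 111 m ✓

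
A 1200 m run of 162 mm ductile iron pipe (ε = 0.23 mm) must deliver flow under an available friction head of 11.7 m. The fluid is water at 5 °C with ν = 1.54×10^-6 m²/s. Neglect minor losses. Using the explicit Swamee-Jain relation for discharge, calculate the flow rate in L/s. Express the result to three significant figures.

Swamee-Jain (Type II): Q = -0.965·√(gD⁵h_f/L)·ln[ε/(3.7D) + √(3.17ν²L/(gD³h_f))]
√(gD⁵h_f/L) = √(9.81·0.162⁵·11.7/1200) = 0.003267
ε/(3.7D) = 3.84×10^-4; √(3.17ν²L/(gD³h_f)) = 1.36×10^-4
Q = -0.965·0.003267·ln(5.197×10^-4) = 0.02384 m³/s
Check: V = 1.16 m/s, Re = 1.22×10^5, f = 0.02337, h_f = 11.8 m ≈ 11.7 m ✓

Q ≈ 23.8 L/s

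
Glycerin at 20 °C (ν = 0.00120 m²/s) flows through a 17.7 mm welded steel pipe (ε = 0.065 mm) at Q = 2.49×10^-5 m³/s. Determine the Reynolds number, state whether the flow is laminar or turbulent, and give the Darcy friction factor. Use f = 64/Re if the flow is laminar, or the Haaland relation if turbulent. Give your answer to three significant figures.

V = 4Q/(πD²) = 0.1012 m/s
Re = VD/ν = 0.1012·0.0177/0.00120 = 1.49
Re < 2300 → laminar → f = 64/Re = 42.88

Re ≈ 1.49; laminar; f = 64/Re ≈ 42.9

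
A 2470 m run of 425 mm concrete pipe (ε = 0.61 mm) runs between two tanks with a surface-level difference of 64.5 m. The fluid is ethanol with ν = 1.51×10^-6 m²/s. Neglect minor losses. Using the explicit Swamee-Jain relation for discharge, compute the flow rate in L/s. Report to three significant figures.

Q ≈ 449 L/s

Swamee-Jain (Type II): Q = -0.965·√(gD⁵h_f/L)·ln[ε/(3.7D) + √(3.17ν²L/(gD³h_f))]
√(gD⁵h_f/L) = √(9.81·0.425⁵·64.5/2470) = 0.05960
ε/(3.7D) = 3.88×10^-4; √(3.17ν²L/(gD³h_f)) = 1.92×10^-5
Q = -0.965·0.05960·ln(4.071×10^-4) = 0.4490 m³/s
Check: V = 3.16 m/s, Re = 8.91×10^5, f = 0.02183, h_f = 64.8 m ≈ 64.5 m ✓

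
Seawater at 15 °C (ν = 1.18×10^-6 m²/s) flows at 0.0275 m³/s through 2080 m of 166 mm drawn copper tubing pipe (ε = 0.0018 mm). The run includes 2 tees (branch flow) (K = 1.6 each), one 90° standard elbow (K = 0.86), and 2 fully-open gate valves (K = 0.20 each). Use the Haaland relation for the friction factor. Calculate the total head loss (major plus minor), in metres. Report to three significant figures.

V = 4Q/(πD²) = 1.271 m/s; V²/2g = 0.08229 m
Re = 1.79×10^5, ε/D = 1.08×10^-5 → f = 0.01590 (Haaland)
Major: h_f = f(L/D)·V²/2g = 0.01590·12530·0.08229 = 16.40 m
Minor: ΣK = 4.46; h_m = ΣK·V²/2g = 0.3670 m
Total H_L = 16.40 + 0.3670 = 16.77 m

H_L ≈ 16.8 m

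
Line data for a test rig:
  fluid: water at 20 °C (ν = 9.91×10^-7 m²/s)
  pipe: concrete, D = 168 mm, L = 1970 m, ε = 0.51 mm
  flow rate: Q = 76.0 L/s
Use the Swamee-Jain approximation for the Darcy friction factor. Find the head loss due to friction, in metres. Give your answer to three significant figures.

V = 4Q/(πD²) = 4·0.0760/(π·0.168²) = 3.429 m/s
Re = VD/ν = 3.429·0.168/9.91×10^-7 = 5.81×10^5 → turbulent
ε/D = 0.51/168 = 0.00304
Swamee-Jain: f = 0.02658
h_f = f(L/D)V²/(2g) = 0.02658·(1970/0.168)·3.429²/(2·9.81) = 186.8 m

h_f ≈ 187 m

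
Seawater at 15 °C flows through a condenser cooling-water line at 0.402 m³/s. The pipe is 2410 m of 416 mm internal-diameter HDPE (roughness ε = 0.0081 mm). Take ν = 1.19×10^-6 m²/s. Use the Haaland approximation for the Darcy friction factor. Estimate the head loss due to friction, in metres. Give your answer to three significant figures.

V = 4Q/(πD²) = 4·0.402/(π·0.416²) = 2.958 m/s
Re = VD/ν = 2.958·0.416/1.19×10^-6 = 1.03×10^6 → turbulent
ε/D = 0.0081/416 = 1.95×10^-5
Haaland: f = 0.01189
h_f = f(L/D)V²/(2g) = 0.01189·(2410/0.416)·2.958²/(2·9.81) = 30.72 m

h_f ≈ 30.7 m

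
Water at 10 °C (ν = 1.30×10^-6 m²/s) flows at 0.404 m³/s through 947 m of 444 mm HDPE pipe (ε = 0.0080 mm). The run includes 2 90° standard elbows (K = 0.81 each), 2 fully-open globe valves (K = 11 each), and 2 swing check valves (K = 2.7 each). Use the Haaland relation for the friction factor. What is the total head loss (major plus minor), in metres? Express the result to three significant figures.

H_L ≈ 19.0 m

V = 4Q/(πD²) = 2.609 m/s; V²/2g = 0.3470 m
Re = 8.91×10^5, ε/D = 1.80×10^-5 → f = 0.01213 (Haaland)
Major: h_f = f(L/D)·V²/2g = 0.01213·2133·0.3470 = 8.974 m
Minor: ΣK = 29.0; h_m = ΣK·V²/2g = 10.07 m
Total H_L = 8.974 + 10.07 = 19.04 m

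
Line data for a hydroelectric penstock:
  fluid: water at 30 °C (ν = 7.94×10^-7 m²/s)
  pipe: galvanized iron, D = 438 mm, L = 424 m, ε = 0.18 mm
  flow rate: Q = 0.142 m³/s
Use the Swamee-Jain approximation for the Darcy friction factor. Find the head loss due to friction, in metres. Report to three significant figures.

V = 4Q/(πD²) = 4·0.142/(π·0.438²) = 0.9424 m/s
Re = VD/ν = 0.9424·0.438/7.94×10^-7 = 5.20×10^5 → turbulent
ε/D = 0.18/438 = 4.11×10^-4
Swamee-Jain: f = 0.01715
h_f = f(L/D)V²/(2g) = 0.01715·(424/0.438)·0.9424²/(2·9.81) = 0.7518 m

h_f ≈ 0.752 m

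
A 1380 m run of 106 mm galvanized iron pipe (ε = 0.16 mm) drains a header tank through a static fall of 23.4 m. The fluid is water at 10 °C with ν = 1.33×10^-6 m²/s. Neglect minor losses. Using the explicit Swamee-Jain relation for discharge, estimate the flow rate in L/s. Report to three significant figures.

Q ≈ 10.7 L/s

Swamee-Jain (Type II): Q = -0.965·√(gD⁵h_f/L)·ln[ε/(3.7D) + √(3.17ν²L/(gD³h_f))]
√(gD⁵h_f/L) = √(9.81·0.106⁵·23.4/1380) = 0.001492
ε/(3.7D) = 4.08×10^-4; √(3.17ν²L/(gD³h_f)) = 1.68×10^-4
Q = -0.965·0.001492·ln(5.762×10^-4) = 0.01074 m³/s
Check: V = 1.22 m/s, Re = 9.70×10^4, f = 0.02402, h_f = 23.6 m ≈ 23.4 m ✓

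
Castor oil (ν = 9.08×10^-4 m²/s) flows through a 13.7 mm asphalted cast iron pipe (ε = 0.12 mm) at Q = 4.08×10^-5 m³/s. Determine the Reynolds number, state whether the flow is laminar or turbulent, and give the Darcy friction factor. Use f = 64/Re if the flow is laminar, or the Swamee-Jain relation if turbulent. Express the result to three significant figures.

V = 4Q/(πD²) = 0.2768 m/s
Re = VD/ν = 0.2768·0.0137/9.08×10^-4 = 4.18
Re < 2300 → laminar → f = 64/Re = 15.33

Re ≈ 4.18; laminar; f = 64/Re ≈ 15.3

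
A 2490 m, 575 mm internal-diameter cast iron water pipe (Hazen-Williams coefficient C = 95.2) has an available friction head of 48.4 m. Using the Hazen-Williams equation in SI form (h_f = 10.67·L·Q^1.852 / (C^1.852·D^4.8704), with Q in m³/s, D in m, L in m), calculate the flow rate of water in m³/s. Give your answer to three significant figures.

Rearranging: Q = [h_f·C^1.852·D^4.8704 / (10.67·L)]^(1/1.852)
Q = [48.4·95.2^1.852·0.575^4.8704 / (10.67·2490)]^0.540 = 0.7369 m³/s

Q ≈ 0.737 m³/s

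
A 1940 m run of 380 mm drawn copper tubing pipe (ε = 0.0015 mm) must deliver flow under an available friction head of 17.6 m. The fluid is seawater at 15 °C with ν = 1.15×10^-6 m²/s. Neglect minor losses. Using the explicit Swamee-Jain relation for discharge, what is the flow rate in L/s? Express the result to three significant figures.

Swamee-Jain (Type II): Q = -0.965·√(gD⁵h_f/L)·ln[ε/(3.7D) + √(3.17ν²L/(gD³h_f))]
√(gD⁵h_f/L) = √(9.81·0.380⁵·17.6/1940) = 0.02656
ε/(3.7D) = 1.07×10^-6; √(3.17ν²L/(gD³h_f)) = 2.93×10^-5
Q = -0.965·0.02656·ln(3.037×10^-5) = 0.2666 m³/s
Check: V = 2.35 m/s, Re = 7.77×10^5, f = 0.01220, h_f = 17.5 m ≈ 17.6 m ✓

Q ≈ 267 L/s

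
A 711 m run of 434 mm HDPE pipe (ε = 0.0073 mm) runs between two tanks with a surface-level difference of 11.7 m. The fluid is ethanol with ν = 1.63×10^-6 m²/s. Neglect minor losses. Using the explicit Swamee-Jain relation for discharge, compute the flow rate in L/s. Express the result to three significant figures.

Swamee-Jain (Type II): Q = -0.965·√(gD⁵h_f/L)·ln[ε/(3.7D) + √(3.17ν²L/(gD³h_f))]
√(gD⁵h_f/L) = √(9.81·0.434⁵·11.7/711) = 0.04986
ε/(3.7D) = 4.55×10^-6; √(3.17ν²L/(gD³h_f)) = 2.53×10^-5
Q = -0.965·0.04986·ln(2.981×10^-5) = 0.5013 m³/s
Check: V = 3.39 m/s, Re = 9.02×10^5, f = 0.01219, h_f = 11.7 m ≈ 11.7 m ✓

Q ≈ 501 L/s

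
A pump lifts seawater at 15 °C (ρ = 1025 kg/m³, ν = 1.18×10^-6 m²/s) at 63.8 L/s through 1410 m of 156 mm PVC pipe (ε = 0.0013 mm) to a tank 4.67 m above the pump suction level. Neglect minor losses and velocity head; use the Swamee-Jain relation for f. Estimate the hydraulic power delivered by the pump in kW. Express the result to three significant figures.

P_hyd ≈ 47.5 kW

V = 4Q/(πD²) = 3.338 m/s; Re = 4.41×10^5; ε/D = 8.33×10^-6; f = 0.01351
h_f = f(L/D)V²/2g = 69.36 m
Total head H = z + h_f = 4.67 + 69.36 = 74.03 m
P_hyd = ρgQH = 1025·9.81·0.0638·74.03 = 47.49 kW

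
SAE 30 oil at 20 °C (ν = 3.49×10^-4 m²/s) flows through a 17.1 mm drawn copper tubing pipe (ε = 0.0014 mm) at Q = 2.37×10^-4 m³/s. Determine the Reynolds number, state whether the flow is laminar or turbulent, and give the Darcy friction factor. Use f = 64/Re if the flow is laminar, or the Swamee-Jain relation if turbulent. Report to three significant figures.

V = 4Q/(πD²) = 1.032 m/s
Re = VD/ν = 1.032·0.0171/3.49×10^-4 = 50.6
Re < 2300 → laminar → f = 64/Re = 1.266

Re ≈ 50.6; laminar; f = 64/Re ≈ 1.27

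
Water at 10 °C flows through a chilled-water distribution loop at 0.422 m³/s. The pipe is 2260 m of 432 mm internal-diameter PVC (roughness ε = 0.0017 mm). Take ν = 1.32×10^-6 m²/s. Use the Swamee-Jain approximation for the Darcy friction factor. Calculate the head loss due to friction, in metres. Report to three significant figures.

V = 4Q/(πD²) = 4·0.422/(π·0.432²) = 2.879 m/s
Re = VD/ν = 2.879·0.432/1.32×10^-6 = 9.42×10^5 → turbulent
ε/D = 0.0017/432 = 3.94×10^-6
Swamee-Jain: f = 0.01182
h_f = f(L/D)V²/(2g) = 0.01182·(2260/0.432)·2.879²/(2·9.81) = 26.12 m

h_f ≈ 26.1 m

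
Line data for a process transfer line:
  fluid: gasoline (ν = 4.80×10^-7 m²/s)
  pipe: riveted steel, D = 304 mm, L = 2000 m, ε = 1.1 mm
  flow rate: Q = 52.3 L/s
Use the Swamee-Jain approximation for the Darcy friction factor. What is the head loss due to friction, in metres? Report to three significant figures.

h_f ≈ 4.87 m

V = 4Q/(πD²) = 4·0.0523/(π·0.304²) = 0.7206 m/s
Re = VD/ν = 0.7206·0.304/4.80×10^-7 = 4.56×10^5 → turbulent
ε/D = 1.1/304 = 0.00362
Swamee-Jain: f = 0.02797
h_f = f(L/D)V²/(2g) = 0.02797·(2000/0.304)·0.7206²/(2·9.81) = 4.870 m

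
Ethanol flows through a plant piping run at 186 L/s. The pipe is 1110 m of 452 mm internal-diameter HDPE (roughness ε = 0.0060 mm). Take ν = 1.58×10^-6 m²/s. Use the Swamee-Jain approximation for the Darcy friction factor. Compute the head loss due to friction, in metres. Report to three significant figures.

h_f ≈ 2.40 m

V = 4Q/(πD²) = 4·0.186/(π·0.452²) = 1.159 m/s
Re = VD/ν = 1.159·0.452/1.58×10^-6 = 3.32×10^5 → turbulent
ε/D = 0.0060/452 = 1.33×10^-5
Swamee-Jain: f = 0.01427
h_f = f(L/D)V²/(2g) = 0.01427·(1110/0.452)·1.159²/(2·9.81) = 2.401 m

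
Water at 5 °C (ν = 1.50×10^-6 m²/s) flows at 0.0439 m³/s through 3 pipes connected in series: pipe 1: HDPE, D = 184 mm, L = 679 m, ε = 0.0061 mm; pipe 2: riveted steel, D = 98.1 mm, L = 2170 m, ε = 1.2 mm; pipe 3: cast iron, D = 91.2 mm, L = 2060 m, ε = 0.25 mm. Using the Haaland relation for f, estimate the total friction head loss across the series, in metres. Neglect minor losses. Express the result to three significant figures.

H ≈ 2910 m

Pipe 1: V = 1.651 m/s, Re = 2.03×10^5, ε/D = 3.32×10^-5, f = 0.01568, h_1 = f(L/D)V²/2g = 8.038 m
Pipe 2: V = 5.808 m/s, Re = 3.80×10^5, ε/D = 0.0122, f = 0.04084, h_2 = f(L/D)V²/2g = 1553 m
Pipe 3: V = 6.720 m/s, Re = 4.09×10^5, ε/D = 0.00274, f = 0.02588, h_3 = f(L/D)V²/2g = 1346 m
Series → Q common, losses add: H = Σh = 2907 m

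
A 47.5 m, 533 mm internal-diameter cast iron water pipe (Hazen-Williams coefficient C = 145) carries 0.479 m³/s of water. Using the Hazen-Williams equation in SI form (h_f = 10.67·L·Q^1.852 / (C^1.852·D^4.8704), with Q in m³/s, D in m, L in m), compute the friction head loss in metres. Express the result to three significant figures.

h_f = 10.67·47.5·0.479^1.852 / (145^1.852·0.533^4.8704) = 0.2760 m

h_f ≈ 0.276 m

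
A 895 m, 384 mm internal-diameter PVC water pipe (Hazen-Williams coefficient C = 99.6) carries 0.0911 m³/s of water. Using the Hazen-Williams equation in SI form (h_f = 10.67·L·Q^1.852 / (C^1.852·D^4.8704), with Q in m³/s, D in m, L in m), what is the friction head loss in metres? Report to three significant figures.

h_f = 10.67·895·0.0911^1.852 / (99.6^1.852·0.384^4.8704) = 2.381 m

h_f ≈ 2.38 m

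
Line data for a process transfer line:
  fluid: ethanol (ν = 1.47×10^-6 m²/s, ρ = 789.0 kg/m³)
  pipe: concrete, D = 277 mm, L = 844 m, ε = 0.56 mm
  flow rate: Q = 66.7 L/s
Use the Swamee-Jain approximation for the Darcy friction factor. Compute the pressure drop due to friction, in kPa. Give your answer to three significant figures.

V = 4Q/(πD²) = 4·0.0667/(π·0.277²) = 1.107 m/s
Re = VD/ν = 1.107·0.277/1.47×10^-6 = 2.09×10^5 → turbulent
ε/D = 0.56/277 = 0.00202
Swamee-Jain: f = 0.02451
h_f = f(L/D)V²/(2g) = 0.02451·(844/0.277)·1.107²/(2·9.81) = 4.663 m
Δp = ρg·h_f = 789.0·9.81·4.663 = 36.09 kPa

Δp ≈ 36.1 kPa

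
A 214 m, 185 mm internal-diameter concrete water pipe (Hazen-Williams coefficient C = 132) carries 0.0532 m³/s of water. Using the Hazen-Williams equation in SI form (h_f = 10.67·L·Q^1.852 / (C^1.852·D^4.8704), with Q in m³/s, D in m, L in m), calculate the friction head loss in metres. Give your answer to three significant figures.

h_f ≈ 4.37 m

h_f = 10.67·214·0.0532^1.852 / (132^1.852·0.185^4.8704) = 4.374 m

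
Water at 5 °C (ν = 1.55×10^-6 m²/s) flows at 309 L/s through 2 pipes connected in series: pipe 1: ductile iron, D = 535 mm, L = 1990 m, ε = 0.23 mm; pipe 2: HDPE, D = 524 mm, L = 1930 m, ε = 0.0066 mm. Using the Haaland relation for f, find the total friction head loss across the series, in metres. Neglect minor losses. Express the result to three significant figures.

Pipe 1: V = 1.375 m/s, Re = 4.74×10^5, ε/D = 4.30×10^-4, f = 0.01716, h_1 = f(L/D)V²/2g = 6.147 m
Pipe 2: V = 1.433 m/s, Re = 4.84×10^5, ε/D = 1.26×10^-5, f = 0.01328, h_2 = f(L/D)V²/2g = 5.118 m
Series → Q common, losses add: H = Σh = 11.27 m

H ≈ 11.3 m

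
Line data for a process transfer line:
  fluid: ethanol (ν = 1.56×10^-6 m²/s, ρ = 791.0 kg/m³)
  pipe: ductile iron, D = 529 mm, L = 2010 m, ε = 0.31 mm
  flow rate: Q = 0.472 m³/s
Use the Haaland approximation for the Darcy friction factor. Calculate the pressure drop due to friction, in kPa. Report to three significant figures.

V = 4Q/(πD²) = 4·0.472/(π·0.529²) = 2.148 m/s
Re = VD/ν = 2.148·0.529/1.56×10^-6 = 7.28×10^5 → turbulent
ε/D = 0.31/529 = 5.86×10^-4
Haaland: f = 0.01788
h_f = f(L/D)V²/(2g) = 0.01788·(2010/0.529)·2.148²/(2·9.81) = 15.97 m
Δp = ρg·h_f = 791.0·9.81·15.97 = 123.9 kPa

Δp ≈ 124 kPa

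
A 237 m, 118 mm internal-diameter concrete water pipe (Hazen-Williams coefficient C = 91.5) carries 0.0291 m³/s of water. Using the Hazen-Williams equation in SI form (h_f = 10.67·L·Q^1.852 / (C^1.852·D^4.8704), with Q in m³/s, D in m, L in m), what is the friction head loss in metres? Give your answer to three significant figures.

h_f = 10.67·237·0.0291^1.852 / (91.5^1.852·0.118^4.8704) = 27.91 m

h_f ≈ 27.9 m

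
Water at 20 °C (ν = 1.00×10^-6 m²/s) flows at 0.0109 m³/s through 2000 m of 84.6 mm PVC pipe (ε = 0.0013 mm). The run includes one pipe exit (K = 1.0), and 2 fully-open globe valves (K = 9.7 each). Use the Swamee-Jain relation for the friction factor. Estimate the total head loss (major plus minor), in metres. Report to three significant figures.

V = 4Q/(πD²) = 1.939 m/s; V²/2g = 0.1916 m
Re = 1.64×10^5, ε/D = 1.54×10^-5 → f = 0.01627 (Swamee-Jain)
Major: h_f = f(L/D)·V²/2g = 0.01627·23641·0.1916 = 73.73 m
Minor: ΣK = 20.4; h_m = ΣK·V²/2g = 3.910 m
Total H_L = 73.73 + 3.910 = 77.64 m

H_L ≈ 77.6 m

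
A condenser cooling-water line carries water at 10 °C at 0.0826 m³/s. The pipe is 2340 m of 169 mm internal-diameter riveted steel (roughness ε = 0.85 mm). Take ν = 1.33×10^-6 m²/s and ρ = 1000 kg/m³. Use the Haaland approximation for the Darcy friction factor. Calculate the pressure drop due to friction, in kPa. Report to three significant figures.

Δp ≈ 2880 kPa

V = 4Q/(πD²) = 4·0.0826/(π·0.169²) = 3.682 m/s
Re = VD/ν = 3.682·0.169/1.33×10^-6 = 4.68×10^5 → turbulent
ε/D = 0.85/169 = 0.00503
Haaland: f = 0.03067
h_f = f(L/D)V²/(2g) = 0.03067·(2340/0.169)·3.682²/(2·9.81) = 293.5 m
Δp = ρg·h_f = 1000·9.81·293.5 = 2879 kPa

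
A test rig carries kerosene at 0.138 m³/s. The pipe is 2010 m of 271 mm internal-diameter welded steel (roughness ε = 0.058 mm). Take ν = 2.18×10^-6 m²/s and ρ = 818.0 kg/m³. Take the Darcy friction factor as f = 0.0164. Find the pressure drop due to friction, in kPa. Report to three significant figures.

Δp ≈ 285 kPa

V = 4Q/(πD²) = 4·0.138/(π·0.271²) = 2.392 m/s
h_f = f(L/D)V²/(2g) = 0.01640·(2010/0.271)·2.392²/(2·9.81) = 35.49 m
Δp = ρg·h_f = 818.0·9.81·35.49 = 284.8 kPa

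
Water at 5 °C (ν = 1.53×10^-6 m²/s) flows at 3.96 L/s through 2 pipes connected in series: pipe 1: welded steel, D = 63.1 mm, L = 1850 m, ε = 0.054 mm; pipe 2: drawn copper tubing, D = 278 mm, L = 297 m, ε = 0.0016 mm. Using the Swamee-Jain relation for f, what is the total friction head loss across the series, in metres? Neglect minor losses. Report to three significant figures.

H ≈ 56.6 m

Pipe 1: V = 1.266 m/s, Re = 5.22×10^4, ε/D = 8.56×10^-4, f = 0.02361, h_1 = f(L/D)V²/2g = 56.57 m
Pipe 2: V = 0.06524 m/s, Re = 1.19×10^4, ε/D = 5.76×10^-6, f = 0.02958, h_2 = f(L/D)V²/2g = 0.006856 m
Series → Q common, losses add: H = Σh = 56.58 m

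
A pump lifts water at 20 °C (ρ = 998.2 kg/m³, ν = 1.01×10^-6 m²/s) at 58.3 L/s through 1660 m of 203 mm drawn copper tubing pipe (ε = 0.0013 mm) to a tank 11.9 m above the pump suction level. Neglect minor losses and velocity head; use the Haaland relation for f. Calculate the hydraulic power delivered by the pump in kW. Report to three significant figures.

P_hyd ≈ 17.5 kW

V = 4Q/(πD²) = 1.801 m/s; Re = 3.62×10^5; ε/D = 6.40×10^-6; f = 0.01391
h_f = f(L/D)V²/2g = 18.81 m
Total head H = z + h_f = 11.9 + 18.81 = 30.71 m
P_hyd = ρgQH = 998.2·9.81·0.0583·30.71 = 17.53 kW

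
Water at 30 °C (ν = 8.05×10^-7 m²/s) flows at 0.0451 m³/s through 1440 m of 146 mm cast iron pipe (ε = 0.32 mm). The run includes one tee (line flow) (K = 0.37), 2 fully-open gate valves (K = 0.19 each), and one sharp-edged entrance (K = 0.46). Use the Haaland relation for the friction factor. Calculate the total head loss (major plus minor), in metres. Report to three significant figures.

V = 4Q/(πD²) = 2.694 m/s; V²/2g = 0.3699 m
Re = 4.89×10^5, ε/D = 0.00219 → f = 0.02436 (Haaland)
Major: h_f = f(L/D)·V²/2g = 0.02436·9863·0.3699 = 88.86 m
Minor: ΣK = 1.21; h_m = ΣK·V²/2g = 0.4476 m
Total H_L = 88.86 + 0.4476 = 89.31 m

H_L ≈ 89.3 m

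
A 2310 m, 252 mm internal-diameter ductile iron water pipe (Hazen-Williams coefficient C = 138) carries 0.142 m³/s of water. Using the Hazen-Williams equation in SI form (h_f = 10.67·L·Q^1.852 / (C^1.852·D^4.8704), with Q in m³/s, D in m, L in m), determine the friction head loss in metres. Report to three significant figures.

h_f ≈ 59.5 m

h_f = 10.67·2310·0.142^1.852 / (138^1.852·0.252^4.8704) = 59.45 m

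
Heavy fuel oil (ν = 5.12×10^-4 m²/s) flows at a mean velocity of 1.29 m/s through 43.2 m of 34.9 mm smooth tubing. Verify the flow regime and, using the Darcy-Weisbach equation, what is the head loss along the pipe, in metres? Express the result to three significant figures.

h_f ≈ 76.4 m

Re = VD/ν = 1.29·0.03490/5.12×10^-4 = 87.9 → laminar (Re < 2300)
f = 64/Re = 0.7278
h_f = f(L/D)V²/(2g) = 0.7278·(43.2/0.03490)·1.29²/(2·9.81) = 76.41 m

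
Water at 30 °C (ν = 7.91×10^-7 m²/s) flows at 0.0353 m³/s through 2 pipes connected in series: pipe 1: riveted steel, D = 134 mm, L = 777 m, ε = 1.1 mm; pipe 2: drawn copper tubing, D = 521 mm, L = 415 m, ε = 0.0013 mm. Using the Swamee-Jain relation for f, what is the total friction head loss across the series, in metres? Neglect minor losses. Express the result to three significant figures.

Pipe 1: V = 2.503 m/s, Re = 4.24×10^5, ε/D = 0.00821, f = 0.03575, h_1 = f(L/D)V²/2g = 66.20 m
Pipe 2: V = 0.1656 m/s, Re = 1.09×10^5, ε/D = 2.50×10^-6, f = 0.01756, h_2 = f(L/D)V²/2g = 0.01955 m
Series → Q common, losses add: H = Σh = 66.22 m

H ≈ 66.2 m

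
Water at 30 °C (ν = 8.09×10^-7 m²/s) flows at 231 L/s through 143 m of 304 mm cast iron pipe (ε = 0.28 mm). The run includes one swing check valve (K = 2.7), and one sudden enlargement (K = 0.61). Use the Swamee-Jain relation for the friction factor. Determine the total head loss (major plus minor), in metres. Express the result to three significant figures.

H_L ≈ 6.47 m

V = 4Q/(πD²) = 3.183 m/s; V²/2g = 0.5162 m
Re = 1.20×10^6, ε/D = 9.21×10^-4 → f = 0.01960 (Swamee-Jain)
Major: h_f = f(L/D)·V²/2g = 0.01960·470.4·0.5162 = 4.760 m
Minor: ΣK = 3.31; h_m = ΣK·V²/2g = 1.709 m
Total H_L = 4.760 + 1.709 = 6.469 m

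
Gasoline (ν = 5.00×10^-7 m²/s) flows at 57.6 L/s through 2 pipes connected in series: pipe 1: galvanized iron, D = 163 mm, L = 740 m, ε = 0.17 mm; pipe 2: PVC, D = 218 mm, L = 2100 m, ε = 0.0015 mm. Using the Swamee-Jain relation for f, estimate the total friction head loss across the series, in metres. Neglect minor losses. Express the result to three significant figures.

Pipe 1: V = 2.760 m/s, Re = 9.00×10^5, ε/D = 0.00104, f = 0.02026, h_1 = f(L/D)V²/2g = 35.72 m
Pipe 2: V = 1.543 m/s, Re = 6.73×10^5, ε/D = 6.88×10^-6, f = 0.01256, h_2 = f(L/D)V²/2g = 14.68 m
Series → Q common, losses add: H = Σh = 50.40 m

H ≈ 50.4 m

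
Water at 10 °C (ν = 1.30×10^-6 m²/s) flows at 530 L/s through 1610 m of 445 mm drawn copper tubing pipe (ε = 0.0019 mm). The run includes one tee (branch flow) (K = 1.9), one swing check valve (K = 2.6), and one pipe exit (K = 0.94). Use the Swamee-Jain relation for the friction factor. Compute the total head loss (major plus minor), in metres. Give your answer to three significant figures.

H_L ≈ 27.7 m

V = 4Q/(πD²) = 3.408 m/s; V²/2g = 0.5919 m
Re = 1.17×10^6, ε/D = 4.27×10^-6 → f = 0.01143 (Swamee-Jain)
Major: h_f = f(L/D)·V²/2g = 0.01143·3618·0.5919 = 24.48 m
Minor: ΣK = 5.44; h_m = ΣK·V²/2g = 3.220 m
Total H_L = 24.48 + 3.220 = 27.70 m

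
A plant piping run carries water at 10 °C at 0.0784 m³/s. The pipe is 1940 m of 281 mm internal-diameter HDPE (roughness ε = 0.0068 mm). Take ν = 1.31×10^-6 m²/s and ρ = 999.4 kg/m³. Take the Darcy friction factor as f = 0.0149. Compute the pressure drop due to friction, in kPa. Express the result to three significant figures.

V = 4Q/(πD²) = 4·0.0784/(π·0.281²) = 1.264 m/s
h_f = f(L/D)V²/(2g) = 0.01490·(1940/0.281)·1.264²/(2·9.81) = 8.379 m
Δp = ρg·h_f = 999.4·9.81·8.379 = 82.15 kPa

Δp ≈ 82.2 kPa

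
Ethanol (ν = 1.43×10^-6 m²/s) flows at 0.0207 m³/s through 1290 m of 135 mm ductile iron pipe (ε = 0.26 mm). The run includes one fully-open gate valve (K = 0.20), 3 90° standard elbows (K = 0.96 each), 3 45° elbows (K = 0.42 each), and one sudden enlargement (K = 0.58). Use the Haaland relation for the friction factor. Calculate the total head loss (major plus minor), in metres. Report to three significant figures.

V = 4Q/(πD²) = 1.446 m/s; V²/2g = 0.1066 m
Re = 1.37×10^5, ε/D = 0.00193 → f = 0.02439 (Haaland)
Major: h_f = f(L/D)·V²/2g = 0.02439·9556·0.1066 = 24.84 m
Minor: ΣK = 4.92; h_m = ΣK·V²/2g = 0.5244 m
Total H_L = 24.84 + 0.5244 = 25.37 m

H_L ≈ 25.4 m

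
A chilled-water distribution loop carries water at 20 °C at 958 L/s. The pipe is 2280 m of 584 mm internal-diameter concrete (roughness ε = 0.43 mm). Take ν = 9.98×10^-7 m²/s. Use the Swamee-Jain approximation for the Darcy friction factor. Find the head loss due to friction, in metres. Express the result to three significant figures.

h_f ≈ 47.1 m

V = 4Q/(πD²) = 4·0.958/(π·0.584²) = 3.576 m/s
Re = VD/ν = 3.576·0.584/9.98×10^-7 = 2.09×10^6 → turbulent
ε/D = 0.43/584 = 7.36×10^-4
Swamee-Jain: f = 0.01850
h_f = f(L/D)V²/(2g) = 0.01850·(2280/0.584)·3.576²/(2·9.81) = 47.08 m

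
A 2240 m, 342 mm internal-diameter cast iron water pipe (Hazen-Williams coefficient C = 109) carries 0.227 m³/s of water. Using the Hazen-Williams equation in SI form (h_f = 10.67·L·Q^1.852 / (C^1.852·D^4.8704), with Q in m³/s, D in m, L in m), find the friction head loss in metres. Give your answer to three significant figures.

h_f = 10.67·2240·0.227^1.852 / (109^1.852·0.342^4.8704) = 48.08 m

h_f ≈ 48.1 m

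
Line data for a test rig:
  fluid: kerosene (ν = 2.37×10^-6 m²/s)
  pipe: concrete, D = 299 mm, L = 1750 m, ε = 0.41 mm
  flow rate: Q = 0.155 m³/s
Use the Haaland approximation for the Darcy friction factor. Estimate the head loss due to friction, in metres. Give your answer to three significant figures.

V = 4Q/(πD²) = 4·0.155/(π·0.299²) = 2.207 m/s
Re = VD/ν = 2.207·0.299/2.37×10^-6 = 2.78×10^5 → turbulent
ε/D = 0.41/299 = 0.00137
Haaland: f = 0.02202
h_f = f(L/D)V²/(2g) = 0.02202·(1750/0.299)·2.207²/(2·9.81) = 32.00 m

h_f ≈ 32.0 m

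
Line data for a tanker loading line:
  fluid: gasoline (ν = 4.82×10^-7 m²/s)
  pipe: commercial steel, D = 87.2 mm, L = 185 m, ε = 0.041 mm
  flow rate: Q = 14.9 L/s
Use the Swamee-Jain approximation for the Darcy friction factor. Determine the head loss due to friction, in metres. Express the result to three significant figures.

V = 4Q/(πD²) = 4·0.0149/(π·0.0872²) = 2.495 m/s
Re = VD/ν = 2.495·0.0872/4.82×10^-7 = 4.51×10^5 → turbulent
ε/D = 0.041/87.2 = 4.70×10^-4
Swamee-Jain: f = 0.01768
h_f = f(L/D)V²/(2g) = 0.01768·(185/0.0872)·2.495²/(2·9.81) = 11.90 m

h_f ≈ 11.9 m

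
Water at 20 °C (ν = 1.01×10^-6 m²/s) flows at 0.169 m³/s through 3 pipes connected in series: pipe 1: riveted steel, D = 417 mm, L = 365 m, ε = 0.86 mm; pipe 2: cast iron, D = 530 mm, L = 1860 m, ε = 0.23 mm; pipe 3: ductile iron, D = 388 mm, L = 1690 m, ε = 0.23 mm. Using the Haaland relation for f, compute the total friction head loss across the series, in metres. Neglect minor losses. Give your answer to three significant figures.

Pipe 1: V = 1.237 m/s, Re = 5.11×10^5, ε/D = 0.00206, f = 0.02397, h_1 = f(L/D)V²/2g = 1.637 m
Pipe 2: V = 0.7660 m/s, Re = 4.02×10^5, ε/D = 4.34×10^-4, f = 0.01735, h_2 = f(L/D)V²/2g = 1.821 m
Pipe 3: V = 1.429 m/s, Re = 5.49×10^5, ε/D = 5.93×10^-4, f = 0.01808, h_3 = f(L/D)V²/2g = 8.200 m
Series → Q common, losses add: H = Σh = 11.66 m

H ≈ 11.7 m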